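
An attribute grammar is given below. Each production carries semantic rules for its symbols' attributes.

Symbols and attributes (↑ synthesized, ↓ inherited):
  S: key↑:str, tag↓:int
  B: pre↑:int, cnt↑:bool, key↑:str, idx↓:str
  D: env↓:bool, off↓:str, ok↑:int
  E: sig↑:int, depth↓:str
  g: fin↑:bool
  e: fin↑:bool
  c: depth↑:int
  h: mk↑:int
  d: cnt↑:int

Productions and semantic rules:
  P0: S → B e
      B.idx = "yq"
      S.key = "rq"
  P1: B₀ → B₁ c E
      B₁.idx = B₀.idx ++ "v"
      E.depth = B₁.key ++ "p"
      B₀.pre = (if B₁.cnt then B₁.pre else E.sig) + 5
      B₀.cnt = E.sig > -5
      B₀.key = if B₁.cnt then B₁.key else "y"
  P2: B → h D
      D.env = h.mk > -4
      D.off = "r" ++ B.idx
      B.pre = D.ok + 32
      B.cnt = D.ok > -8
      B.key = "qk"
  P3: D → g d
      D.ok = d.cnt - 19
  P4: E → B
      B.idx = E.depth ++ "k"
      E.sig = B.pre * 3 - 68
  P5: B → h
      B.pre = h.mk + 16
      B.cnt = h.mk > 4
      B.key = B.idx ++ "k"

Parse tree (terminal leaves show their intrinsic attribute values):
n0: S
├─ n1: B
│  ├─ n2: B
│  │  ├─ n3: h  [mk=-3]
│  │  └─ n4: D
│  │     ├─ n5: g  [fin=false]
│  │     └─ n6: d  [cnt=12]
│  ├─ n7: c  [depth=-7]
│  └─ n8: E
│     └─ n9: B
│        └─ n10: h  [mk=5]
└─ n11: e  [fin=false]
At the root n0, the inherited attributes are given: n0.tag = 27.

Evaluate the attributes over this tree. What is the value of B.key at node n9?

1. n0.tag = 27  [given at root]
2. n1.idx = "yq"  ["yq"]
3. n2.idx = "yqv"  [B₀.idx ++ "v"]
4. n3.mk = -3  [terminal]
5. n4.env = true  [h.mk > -4]
6. n4.off = "ryqv"  ["r" ++ B.idx]
7. n5.fin = false  [terminal]
8. n6.cnt = 12  [terminal]
9. n4.ok = -7  [d.cnt - 19]
10. n2.pre = 25  [D.ok + 32]
11. n2.cnt = true  [D.ok > -8]
12. n2.key = "qk"  ["qk"]
13. n7.depth = -7  [terminal]
14. n8.depth = "qkp"  [B₁.key ++ "p"]
15. n9.idx = "qkpk"  [E.depth ++ "k"]
16. n10.mk = 5  [terminal]
17. n9.pre = 21  [h.mk + 16]
18. n9.cnt = true  [h.mk > 4]
19. n9.key = "qkpkk"  [B.idx ++ "k"]
20. n8.sig = -5  [B.pre * 3 - 68]
21. n1.pre = 30  [(if B₁.cnt then B₁.pre else E.sig) + 5]
22. n1.cnt = false  [E.sig > -5]
23. n1.key = "qk"  [if B₁.cnt then B₁.key else "y"]
24. n11.fin = false  [terminal]
25. n0.key = "rq"  ["rq"]

"qkpkk"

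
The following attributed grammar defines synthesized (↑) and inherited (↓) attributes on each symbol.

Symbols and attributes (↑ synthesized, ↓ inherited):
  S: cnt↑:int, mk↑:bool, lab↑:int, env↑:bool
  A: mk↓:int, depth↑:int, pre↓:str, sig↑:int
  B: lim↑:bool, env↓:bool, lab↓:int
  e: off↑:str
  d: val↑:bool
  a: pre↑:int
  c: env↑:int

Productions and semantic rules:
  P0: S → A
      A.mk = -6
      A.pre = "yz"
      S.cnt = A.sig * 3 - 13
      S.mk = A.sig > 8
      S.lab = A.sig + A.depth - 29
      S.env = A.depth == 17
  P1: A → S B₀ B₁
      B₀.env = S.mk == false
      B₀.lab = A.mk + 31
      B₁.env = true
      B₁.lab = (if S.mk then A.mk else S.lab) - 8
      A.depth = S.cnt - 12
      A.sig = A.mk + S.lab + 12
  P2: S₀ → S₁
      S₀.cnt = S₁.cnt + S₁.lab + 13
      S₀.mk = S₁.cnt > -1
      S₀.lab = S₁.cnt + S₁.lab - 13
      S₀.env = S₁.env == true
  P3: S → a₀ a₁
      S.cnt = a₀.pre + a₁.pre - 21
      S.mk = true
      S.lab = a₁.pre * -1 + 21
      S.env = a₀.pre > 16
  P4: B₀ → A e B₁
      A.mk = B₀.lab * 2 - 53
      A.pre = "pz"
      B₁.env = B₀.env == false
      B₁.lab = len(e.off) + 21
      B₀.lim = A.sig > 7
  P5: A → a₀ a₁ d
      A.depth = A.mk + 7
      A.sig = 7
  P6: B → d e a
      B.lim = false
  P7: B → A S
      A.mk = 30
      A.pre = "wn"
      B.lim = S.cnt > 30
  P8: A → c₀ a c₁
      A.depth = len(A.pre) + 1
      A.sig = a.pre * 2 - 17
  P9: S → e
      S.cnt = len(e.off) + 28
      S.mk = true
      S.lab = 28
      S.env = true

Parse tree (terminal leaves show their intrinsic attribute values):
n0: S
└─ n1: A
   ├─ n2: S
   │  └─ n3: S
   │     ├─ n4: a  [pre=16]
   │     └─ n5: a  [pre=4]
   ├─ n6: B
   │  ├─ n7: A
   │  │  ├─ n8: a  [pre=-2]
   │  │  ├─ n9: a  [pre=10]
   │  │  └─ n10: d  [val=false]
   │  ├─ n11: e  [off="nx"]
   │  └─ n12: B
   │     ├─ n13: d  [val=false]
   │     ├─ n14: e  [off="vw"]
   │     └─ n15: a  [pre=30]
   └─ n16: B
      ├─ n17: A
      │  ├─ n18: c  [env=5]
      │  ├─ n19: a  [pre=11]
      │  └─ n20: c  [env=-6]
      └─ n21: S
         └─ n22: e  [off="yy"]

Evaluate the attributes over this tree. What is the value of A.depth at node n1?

17

1. n1.mk = -6  [-6]
2. n1.pre = "yz"  ["yz"]
3. n4.pre = 16  [terminal]
4. n5.pre = 4  [terminal]
5. n3.cnt = -1  [a₀.pre + a₁.pre - 21]
6. n3.mk = true  [true]
7. n3.lab = 17  [a₁.pre * -1 + 21]
8. n3.env = false  [a₀.pre > 16]
9. n2.cnt = 29  [S₁.cnt + S₁.lab + 13]
10. n2.mk = false  [S₁.cnt > -1]
11. n2.lab = 3  [S₁.cnt + S₁.lab - 13]
12. n2.env = false  [S₁.env == true]
13. n6.env = true  [S.mk == false]
14. n6.lab = 25  [A.mk + 31]
15. n7.mk = -3  [B₀.lab * 2 - 53]
16. n7.pre = "pz"  ["pz"]
17. n8.pre = -2  [terminal]
18. n9.pre = 10  [terminal]
19. n10.val = false  [terminal]
20. n7.depth = 4  [A.mk + 7]
21. n7.sig = 7  [7]
22. n11.off = "nx"  [terminal]
23. n12.env = false  [B₀.env == false]
24. n12.lab = 23  [len(e.off) + 21]
25. n13.val = false  [terminal]
26. n14.off = "vw"  [terminal]
27. n15.pre = 30  [terminal]
28. n12.lim = false  [false]
29. n6.lim = false  [A.sig > 7]
30. n16.env = true  [true]
31. n16.lab = -5  [(if S.mk then A.mk else S.lab) - 8]
32. n17.mk = 30  [30]
33. n17.pre = "wn"  ["wn"]
34. n18.env = 5  [terminal]
35. n19.pre = 11  [terminal]
36. n20.env = -6  [terminal]
37. n17.depth = 3  [len(A.pre) + 1]
38. n17.sig = 5  [a.pre * 2 - 17]
39. n22.off = "yy"  [terminal]
40. n21.cnt = 30  [len(e.off) + 28]
41. n21.mk = true  [true]
42. n21.lab = 28  [28]
43. n21.env = true  [true]
44. n16.lim = false  [S.cnt > 30]
45. n1.depth = 17  [S.cnt - 12]
46. n1.sig = 9  [A.mk + S.lab + 12]
47. n0.cnt = 14  [A.sig * 3 - 13]
48. n0.mk = true  [A.sig > 8]
49. n0.lab = -3  [A.sig + A.depth - 29]
50. n0.env = true  [A.depth == 17]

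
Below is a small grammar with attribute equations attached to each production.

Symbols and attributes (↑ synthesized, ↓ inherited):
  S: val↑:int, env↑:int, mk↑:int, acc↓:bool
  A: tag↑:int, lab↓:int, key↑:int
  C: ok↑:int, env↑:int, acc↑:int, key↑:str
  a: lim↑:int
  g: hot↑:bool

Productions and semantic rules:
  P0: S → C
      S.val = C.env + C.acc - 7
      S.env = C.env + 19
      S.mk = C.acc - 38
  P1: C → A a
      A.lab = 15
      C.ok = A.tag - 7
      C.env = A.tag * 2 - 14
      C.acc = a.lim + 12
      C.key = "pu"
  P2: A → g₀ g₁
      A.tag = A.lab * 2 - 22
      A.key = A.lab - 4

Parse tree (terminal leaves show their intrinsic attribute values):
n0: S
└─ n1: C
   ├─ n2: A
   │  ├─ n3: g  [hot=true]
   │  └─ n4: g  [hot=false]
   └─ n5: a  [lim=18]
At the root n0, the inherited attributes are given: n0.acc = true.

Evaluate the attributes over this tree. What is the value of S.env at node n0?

1. n0.acc = true  [given at root]
2. n2.lab = 15  [15]
3. n3.hot = true  [terminal]
4. n4.hot = false  [terminal]
5. n2.tag = 8  [A.lab * 2 - 22]
6. n2.key = 11  [A.lab - 4]
7. n5.lim = 18  [terminal]
8. n1.ok = 1  [A.tag - 7]
9. n1.env = 2  [A.tag * 2 - 14]
10. n1.acc = 30  [a.lim + 12]
11. n1.key = "pu"  ["pu"]
12. n0.val = 25  [C.env + C.acc - 7]
13. n0.env = 21  [C.env + 19]
14. n0.mk = -8  [C.acc - 38]

21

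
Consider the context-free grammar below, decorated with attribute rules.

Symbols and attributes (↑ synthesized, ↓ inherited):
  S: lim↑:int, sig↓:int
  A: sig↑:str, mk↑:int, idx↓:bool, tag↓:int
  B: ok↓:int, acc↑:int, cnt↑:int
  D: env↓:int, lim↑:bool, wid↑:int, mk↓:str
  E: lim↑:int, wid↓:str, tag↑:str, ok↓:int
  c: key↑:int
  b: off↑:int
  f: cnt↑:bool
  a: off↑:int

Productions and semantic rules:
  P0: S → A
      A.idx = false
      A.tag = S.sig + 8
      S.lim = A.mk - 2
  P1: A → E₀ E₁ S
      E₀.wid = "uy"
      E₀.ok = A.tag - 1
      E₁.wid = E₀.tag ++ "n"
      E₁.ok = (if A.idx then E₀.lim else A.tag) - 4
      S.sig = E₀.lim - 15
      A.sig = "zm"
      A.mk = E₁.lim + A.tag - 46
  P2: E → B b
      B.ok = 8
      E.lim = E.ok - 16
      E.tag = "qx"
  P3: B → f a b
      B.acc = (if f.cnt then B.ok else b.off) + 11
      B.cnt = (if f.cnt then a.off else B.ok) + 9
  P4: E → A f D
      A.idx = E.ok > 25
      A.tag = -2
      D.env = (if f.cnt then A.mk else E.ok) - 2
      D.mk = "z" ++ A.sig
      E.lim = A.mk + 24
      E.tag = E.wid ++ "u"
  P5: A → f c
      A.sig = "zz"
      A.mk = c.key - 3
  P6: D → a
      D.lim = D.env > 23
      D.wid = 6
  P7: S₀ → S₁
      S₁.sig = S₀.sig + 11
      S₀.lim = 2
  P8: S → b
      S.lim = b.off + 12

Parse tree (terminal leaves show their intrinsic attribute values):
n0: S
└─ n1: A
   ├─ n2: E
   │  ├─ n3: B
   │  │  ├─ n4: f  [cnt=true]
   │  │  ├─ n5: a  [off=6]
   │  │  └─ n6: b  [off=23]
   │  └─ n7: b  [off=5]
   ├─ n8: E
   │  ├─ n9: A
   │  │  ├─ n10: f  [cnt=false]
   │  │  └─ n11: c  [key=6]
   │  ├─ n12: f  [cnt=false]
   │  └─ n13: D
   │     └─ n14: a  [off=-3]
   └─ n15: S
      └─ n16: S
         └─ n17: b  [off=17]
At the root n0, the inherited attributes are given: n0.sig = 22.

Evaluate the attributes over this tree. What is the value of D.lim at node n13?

1. n0.sig = 22  [given at root]
2. n1.idx = false  [false]
3. n1.tag = 30  [S.sig + 8]
4. n2.wid = "uy"  ["uy"]
5. n2.ok = 29  [A.tag - 1]
6. n3.ok = 8  [8]
7. n4.cnt = true  [terminal]
8. n5.off = 6  [terminal]
9. n6.off = 23  [terminal]
10. n3.acc = 19  [(if f.cnt then B.ok else b.off) + 11]
11. n3.cnt = 15  [(if f.cnt then a.off else B.ok) + 9]
12. n7.off = 5  [terminal]
13. n2.lim = 13  [E.ok - 16]
14. n2.tag = "qx"  ["qx"]
15. n8.wid = "qxn"  [E₀.tag ++ "n"]
16. n8.ok = 26  [(if A.idx then E₀.lim else A.tag) - 4]
17. n9.idx = true  [E.ok > 25]
18. n9.tag = -2  [-2]
19. n10.cnt = false  [terminal]
20. n11.key = 6  [terminal]
21. n9.sig = "zz"  ["zz"]
22. n9.mk = 3  [c.key - 3]
23. n12.cnt = false  [terminal]
24. n13.env = 24  [(if f.cnt then A.mk else E.ok) - 2]
25. n13.mk = "zzz"  ["z" ++ A.sig]
26. n14.off = -3  [terminal]
27. n13.lim = true  [D.env > 23]
28. n13.wid = 6  [6]
29. n8.lim = 27  [A.mk + 24]
30. n8.tag = "qxnu"  [E.wid ++ "u"]
31. n15.sig = -2  [E₀.lim - 15]
32. n16.sig = 9  [S₀.sig + 11]
33. n17.off = 17  [terminal]
34. n16.lim = 29  [b.off + 12]
35. n15.lim = 2  [2]
36. n1.sig = "zm"  ["zm"]
37. n1.mk = 11  [E₁.lim + A.tag - 46]
38. n0.lim = 9  [A.mk - 2]

true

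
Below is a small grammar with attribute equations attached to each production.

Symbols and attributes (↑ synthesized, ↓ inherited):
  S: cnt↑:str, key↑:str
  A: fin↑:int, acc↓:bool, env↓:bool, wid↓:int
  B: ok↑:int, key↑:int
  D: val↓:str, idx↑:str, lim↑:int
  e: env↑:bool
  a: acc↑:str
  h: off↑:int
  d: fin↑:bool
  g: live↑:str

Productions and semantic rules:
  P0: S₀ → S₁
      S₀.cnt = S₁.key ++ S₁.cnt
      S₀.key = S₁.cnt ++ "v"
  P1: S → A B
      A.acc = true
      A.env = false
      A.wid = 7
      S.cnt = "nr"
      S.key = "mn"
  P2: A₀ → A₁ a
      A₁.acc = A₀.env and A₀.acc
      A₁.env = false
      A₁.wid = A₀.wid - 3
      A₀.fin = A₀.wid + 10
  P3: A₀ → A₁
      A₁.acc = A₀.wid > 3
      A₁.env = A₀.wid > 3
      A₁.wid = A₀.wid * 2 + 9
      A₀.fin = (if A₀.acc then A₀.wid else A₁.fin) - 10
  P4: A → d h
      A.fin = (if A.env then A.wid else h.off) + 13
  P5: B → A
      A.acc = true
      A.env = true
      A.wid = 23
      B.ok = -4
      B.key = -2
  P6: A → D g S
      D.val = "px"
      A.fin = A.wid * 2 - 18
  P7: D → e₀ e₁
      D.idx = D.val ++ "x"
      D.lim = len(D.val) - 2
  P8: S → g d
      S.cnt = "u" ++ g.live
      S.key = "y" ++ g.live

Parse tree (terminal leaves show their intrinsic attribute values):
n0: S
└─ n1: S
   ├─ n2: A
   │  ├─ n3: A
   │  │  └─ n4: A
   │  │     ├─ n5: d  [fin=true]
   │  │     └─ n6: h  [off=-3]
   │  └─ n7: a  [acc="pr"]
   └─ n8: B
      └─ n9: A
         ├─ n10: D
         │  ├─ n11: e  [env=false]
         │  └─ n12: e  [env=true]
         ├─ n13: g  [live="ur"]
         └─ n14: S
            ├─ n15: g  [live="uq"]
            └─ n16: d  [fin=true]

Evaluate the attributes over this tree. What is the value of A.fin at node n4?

1. n2.acc = true  [true]
2. n2.env = false  [false]
3. n2.wid = 7  [7]
4. n3.acc = false  [A₀.env and A₀.acc]
5. n3.env = false  [false]
6. n3.wid = 4  [A₀.wid - 3]
7. n4.acc = true  [A₀.wid > 3]
8. n4.env = true  [A₀.wid > 3]
9. n4.wid = 17  [A₀.wid * 2 + 9]
10. n5.fin = true  [terminal]
11. n6.off = -3  [terminal]
12. n4.fin = 30  [(if A.env then A.wid else h.off) + 13]
13. n3.fin = 20  [(if A₀.acc then A₀.wid else A₁.fin) - 10]
14. n7.acc = "pr"  [terminal]
15. n2.fin = 17  [A₀.wid + 10]
16. n9.acc = true  [true]
17. n9.env = true  [true]
18. n9.wid = 23  [23]
19. n10.val = "px"  ["px"]
20. n11.env = false  [terminal]
21. n12.env = true  [terminal]
22. n10.idx = "pxx"  [D.val ++ "x"]
23. n10.lim = 0  [len(D.val) - 2]
24. n13.live = "ur"  [terminal]
25. n15.live = "uq"  [terminal]
26. n16.fin = true  [terminal]
27. n14.cnt = "uuq"  ["u" ++ g.live]
28. n14.key = "yuq"  ["y" ++ g.live]
29. n9.fin = 28  [A.wid * 2 - 18]
30. n8.ok = -4  [-4]
31. n8.key = -2  [-2]
32. n1.cnt = "nr"  ["nr"]
33. n1.key = "mn"  ["mn"]
34. n0.cnt = "mnnr"  [S₁.key ++ S₁.cnt]
35. n0.key = "nrv"  [S₁.cnt ++ "v"]

30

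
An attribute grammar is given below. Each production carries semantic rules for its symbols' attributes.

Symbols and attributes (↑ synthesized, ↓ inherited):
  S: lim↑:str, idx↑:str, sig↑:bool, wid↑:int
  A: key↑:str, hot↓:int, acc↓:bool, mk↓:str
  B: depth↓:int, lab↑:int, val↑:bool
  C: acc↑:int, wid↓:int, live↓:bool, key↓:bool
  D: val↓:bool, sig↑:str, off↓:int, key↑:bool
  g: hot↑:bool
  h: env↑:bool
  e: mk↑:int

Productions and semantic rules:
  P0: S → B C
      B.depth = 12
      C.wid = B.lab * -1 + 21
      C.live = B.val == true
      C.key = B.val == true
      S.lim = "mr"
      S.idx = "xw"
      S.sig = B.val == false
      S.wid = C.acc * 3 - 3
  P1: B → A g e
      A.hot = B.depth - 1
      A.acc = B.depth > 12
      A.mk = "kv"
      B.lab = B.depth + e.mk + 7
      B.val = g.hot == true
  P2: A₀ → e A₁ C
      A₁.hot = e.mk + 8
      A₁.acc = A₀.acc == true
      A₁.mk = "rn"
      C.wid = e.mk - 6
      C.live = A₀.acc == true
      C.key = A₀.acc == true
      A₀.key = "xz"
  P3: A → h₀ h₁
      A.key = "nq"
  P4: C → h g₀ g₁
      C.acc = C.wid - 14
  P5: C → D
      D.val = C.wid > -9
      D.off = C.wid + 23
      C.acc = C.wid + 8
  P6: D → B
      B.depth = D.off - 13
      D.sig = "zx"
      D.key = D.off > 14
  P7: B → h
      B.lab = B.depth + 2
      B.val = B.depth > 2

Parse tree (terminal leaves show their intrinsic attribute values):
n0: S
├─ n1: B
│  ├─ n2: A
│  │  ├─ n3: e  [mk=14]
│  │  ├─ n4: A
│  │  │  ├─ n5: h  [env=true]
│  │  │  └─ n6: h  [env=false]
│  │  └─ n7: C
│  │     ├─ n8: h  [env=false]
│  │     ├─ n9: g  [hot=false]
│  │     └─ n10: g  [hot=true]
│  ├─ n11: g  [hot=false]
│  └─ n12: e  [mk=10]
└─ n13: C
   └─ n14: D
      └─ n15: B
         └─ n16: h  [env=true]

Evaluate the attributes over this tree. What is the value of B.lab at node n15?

1. n1.depth = 12  [12]
2. n2.hot = 11  [B.depth - 1]
3. n2.acc = false  [B.depth > 12]
4. n2.mk = "kv"  ["kv"]
5. n3.mk = 14  [terminal]
6. n4.hot = 22  [e.mk + 8]
7. n4.acc = false  [A₀.acc == true]
8. n4.mk = "rn"  ["rn"]
9. n5.env = true  [terminal]
10. n6.env = false  [terminal]
11. n4.key = "nq"  ["nq"]
12. n7.wid = 8  [e.mk - 6]
13. n7.live = false  [A₀.acc == true]
14. n7.key = false  [A₀.acc == true]
15. n8.env = false  [terminal]
16. n9.hot = false  [terminal]
17. n10.hot = true  [terminal]
18. n7.acc = -6  [C.wid - 14]
19. n2.key = "xz"  ["xz"]
20. n11.hot = false  [terminal]
21. n12.mk = 10  [terminal]
22. n1.lab = 29  [B.depth + e.mk + 7]
23. n1.val = false  [g.hot == true]
24. n13.wid = -8  [B.lab * -1 + 21]
25. n13.live = false  [B.val == true]
26. n13.key = false  [B.val == true]
27. n14.val = true  [C.wid > -9]
28. n14.off = 15  [C.wid + 23]
29. n15.depth = 2  [D.off - 13]
30. n16.env = true  [terminal]
31. n15.lab = 4  [B.depth + 2]
32. n15.val = false  [B.depth > 2]
33. n14.sig = "zx"  ["zx"]
34. n14.key = true  [D.off > 14]
35. n13.acc = 0  [C.wid + 8]
36. n0.lim = "mr"  ["mr"]
37. n0.idx = "xw"  ["xw"]
38. n0.sig = true  [B.val == false]
39. n0.wid = -3  [C.acc * 3 - 3]

4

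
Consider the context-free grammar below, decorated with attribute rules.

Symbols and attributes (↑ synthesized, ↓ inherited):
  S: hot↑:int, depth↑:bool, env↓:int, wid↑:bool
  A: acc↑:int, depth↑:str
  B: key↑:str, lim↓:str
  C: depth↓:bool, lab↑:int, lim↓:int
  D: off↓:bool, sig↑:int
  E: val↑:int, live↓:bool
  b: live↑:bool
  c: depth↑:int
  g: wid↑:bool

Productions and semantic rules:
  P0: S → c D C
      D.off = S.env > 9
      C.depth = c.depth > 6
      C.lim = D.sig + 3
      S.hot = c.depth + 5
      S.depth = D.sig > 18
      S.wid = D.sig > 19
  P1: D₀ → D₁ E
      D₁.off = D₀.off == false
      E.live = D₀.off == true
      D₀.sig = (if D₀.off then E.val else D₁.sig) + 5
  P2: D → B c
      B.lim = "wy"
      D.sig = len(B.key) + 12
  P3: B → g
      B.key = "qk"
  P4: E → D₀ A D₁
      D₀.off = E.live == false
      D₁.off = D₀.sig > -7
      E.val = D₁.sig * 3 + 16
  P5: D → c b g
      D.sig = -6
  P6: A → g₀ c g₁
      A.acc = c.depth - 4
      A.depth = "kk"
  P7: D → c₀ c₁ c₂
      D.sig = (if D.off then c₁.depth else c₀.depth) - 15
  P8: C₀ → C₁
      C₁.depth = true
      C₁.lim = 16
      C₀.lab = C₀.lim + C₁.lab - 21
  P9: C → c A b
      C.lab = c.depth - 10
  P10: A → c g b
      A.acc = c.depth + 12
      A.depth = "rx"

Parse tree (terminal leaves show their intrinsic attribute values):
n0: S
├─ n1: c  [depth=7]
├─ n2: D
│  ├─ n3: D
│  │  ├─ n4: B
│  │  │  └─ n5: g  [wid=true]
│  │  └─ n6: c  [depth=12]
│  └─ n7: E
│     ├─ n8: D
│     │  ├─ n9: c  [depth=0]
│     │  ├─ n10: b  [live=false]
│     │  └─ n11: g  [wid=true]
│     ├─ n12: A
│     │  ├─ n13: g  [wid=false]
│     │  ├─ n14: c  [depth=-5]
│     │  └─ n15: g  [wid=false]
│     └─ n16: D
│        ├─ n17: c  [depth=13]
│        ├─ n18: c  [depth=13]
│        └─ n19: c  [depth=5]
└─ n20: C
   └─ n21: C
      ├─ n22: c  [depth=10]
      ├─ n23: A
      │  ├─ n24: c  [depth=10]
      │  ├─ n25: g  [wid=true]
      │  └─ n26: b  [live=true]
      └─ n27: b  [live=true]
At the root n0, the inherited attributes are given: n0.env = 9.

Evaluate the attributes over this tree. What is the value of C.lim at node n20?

1. n0.env = 9  [given at root]
2. n1.depth = 7  [terminal]
3. n2.off = false  [S.env > 9]
4. n3.off = true  [D₀.off == false]
5. n4.lim = "wy"  ["wy"]
6. n5.wid = true  [terminal]
7. n4.key = "qk"  ["qk"]
8. n6.depth = 12  [terminal]
9. n3.sig = 14  [len(B.key) + 12]
10. n7.live = false  [D₀.off == true]
11. n8.off = true  [E.live == false]
12. n9.depth = 0  [terminal]
13. n10.live = false  [terminal]
14. n11.wid = true  [terminal]
15. n8.sig = -6  [-6]
16. n13.wid = false  [terminal]
17. n14.depth = -5  [terminal]
18. n15.wid = false  [terminal]
19. n12.acc = -9  [c.depth - 4]
20. n12.depth = "kk"  ["kk"]
21. n16.off = true  [D₀.sig > -7]
22. n17.depth = 13  [terminal]
23. n18.depth = 13  [terminal]
24. n19.depth = 5  [terminal]
25. n16.sig = -2  [(if D.off then c₁.depth else c₀.depth) - 15]
26. n7.val = 10  [D₁.sig * 3 + 16]
27. n2.sig = 19  [(if D₀.off then E.val else D₁.sig) + 5]
28. n20.depth = true  [c.depth > 6]
29. n20.lim = 22  [D.sig + 3]
30. n21.depth = true  [true]
31. n21.lim = 16  [16]
32. n22.depth = 10  [terminal]
33. n24.depth = 10  [terminal]
34. n25.wid = true  [terminal]
35. n26.live = true  [terminal]
36. n23.acc = 22  [c.depth + 12]
37. n23.depth = "rx"  ["rx"]
38. n27.live = true  [terminal]
39. n21.lab = 0  [c.depth - 10]
40. n20.lab = 1  [C₀.lim + C₁.lab - 21]
41. n0.hot = 12  [c.depth + 5]
42. n0.depth = true  [D.sig > 18]
43. n0.wid = false  [D.sig > 19]

22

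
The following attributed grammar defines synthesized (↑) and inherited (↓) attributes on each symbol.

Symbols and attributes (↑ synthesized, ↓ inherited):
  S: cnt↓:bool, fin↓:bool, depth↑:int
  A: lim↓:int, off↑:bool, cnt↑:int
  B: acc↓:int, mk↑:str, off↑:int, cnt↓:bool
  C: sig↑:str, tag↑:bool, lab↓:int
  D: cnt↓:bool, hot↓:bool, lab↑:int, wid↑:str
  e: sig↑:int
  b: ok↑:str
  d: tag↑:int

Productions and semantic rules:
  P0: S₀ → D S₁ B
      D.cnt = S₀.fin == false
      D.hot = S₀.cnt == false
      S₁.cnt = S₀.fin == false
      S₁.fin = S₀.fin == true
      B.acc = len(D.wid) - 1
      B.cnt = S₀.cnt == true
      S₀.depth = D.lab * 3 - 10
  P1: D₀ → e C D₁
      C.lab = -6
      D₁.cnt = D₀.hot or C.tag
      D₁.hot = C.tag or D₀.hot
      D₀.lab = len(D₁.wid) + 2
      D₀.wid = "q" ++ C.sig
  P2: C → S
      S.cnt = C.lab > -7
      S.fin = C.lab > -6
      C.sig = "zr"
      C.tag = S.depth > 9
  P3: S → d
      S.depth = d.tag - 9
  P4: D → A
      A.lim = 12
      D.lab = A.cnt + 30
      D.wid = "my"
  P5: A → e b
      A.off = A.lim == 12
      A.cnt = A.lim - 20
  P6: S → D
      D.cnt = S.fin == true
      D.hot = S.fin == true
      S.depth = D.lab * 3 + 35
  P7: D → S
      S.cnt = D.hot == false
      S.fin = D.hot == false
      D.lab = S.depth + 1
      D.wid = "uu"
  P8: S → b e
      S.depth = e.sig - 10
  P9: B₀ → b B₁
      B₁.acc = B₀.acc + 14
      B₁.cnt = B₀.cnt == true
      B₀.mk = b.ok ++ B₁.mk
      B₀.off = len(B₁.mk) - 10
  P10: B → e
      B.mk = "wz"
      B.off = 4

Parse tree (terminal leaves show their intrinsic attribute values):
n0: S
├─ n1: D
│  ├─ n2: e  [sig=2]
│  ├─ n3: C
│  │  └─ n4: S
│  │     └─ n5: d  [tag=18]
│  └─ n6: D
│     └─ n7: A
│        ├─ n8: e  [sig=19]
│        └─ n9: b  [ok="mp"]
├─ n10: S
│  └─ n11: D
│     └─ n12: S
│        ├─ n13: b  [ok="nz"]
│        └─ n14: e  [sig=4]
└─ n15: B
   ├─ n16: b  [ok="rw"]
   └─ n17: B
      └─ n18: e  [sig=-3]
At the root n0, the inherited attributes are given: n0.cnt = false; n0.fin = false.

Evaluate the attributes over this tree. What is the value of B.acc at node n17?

16

1. n0.cnt = false  [given at root]
2. n0.fin = false  [given at root]
3. n1.cnt = true  [S₀.fin == false]
4. n1.hot = true  [S₀.cnt == false]
5. n2.sig = 2  [terminal]
6. n3.lab = -6  [-6]
7. n4.cnt = true  [C.lab > -7]
8. n4.fin = false  [C.lab > -6]
9. n5.tag = 18  [terminal]
10. n4.depth = 9  [d.tag - 9]
11. n3.sig = "zr"  ["zr"]
12. n3.tag = false  [S.depth > 9]
13. n6.cnt = true  [D₀.hot or C.tag]
14. n6.hot = true  [C.tag or D₀.hot]
15. n7.lim = 12  [12]
16. n8.sig = 19  [terminal]
17. n9.ok = "mp"  [terminal]
18. n7.off = true  [A.lim == 12]
19. n7.cnt = -8  [A.lim - 20]
20. n6.lab = 22  [A.cnt + 30]
21. n6.wid = "my"  ["my"]
22. n1.lab = 4  [len(D₁.wid) + 2]
23. n1.wid = "qzr"  ["q" ++ C.sig]
24. n10.cnt = true  [S₀.fin == false]
25. n10.fin = false  [S₀.fin == true]
26. n11.cnt = false  [S.fin == true]
27. n11.hot = false  [S.fin == true]
28. n12.cnt = true  [D.hot == false]
29. n12.fin = true  [D.hot == false]
30. n13.ok = "nz"  [terminal]
31. n14.sig = 4  [terminal]
32. n12.depth = -6  [e.sig - 10]
33. n11.lab = -5  [S.depth + 1]
34. n11.wid = "uu"  ["uu"]
35. n10.depth = 20  [D.lab * 3 + 35]
36. n15.acc = 2  [len(D.wid) - 1]
37. n15.cnt = false  [S₀.cnt == true]
38. n16.ok = "rw"  [terminal]
39. n17.acc = 16  [B₀.acc + 14]
40. n17.cnt = false  [B₀.cnt == true]
41. n18.sig = -3  [terminal]
42. n17.mk = "wz"  ["wz"]
43. n17.off = 4  [4]
44. n15.mk = "rwwz"  [b.ok ++ B₁.mk]
45. n15.off = -8  [len(B₁.mk) - 10]
46. n0.depth = 2  [D.lab * 3 - 10]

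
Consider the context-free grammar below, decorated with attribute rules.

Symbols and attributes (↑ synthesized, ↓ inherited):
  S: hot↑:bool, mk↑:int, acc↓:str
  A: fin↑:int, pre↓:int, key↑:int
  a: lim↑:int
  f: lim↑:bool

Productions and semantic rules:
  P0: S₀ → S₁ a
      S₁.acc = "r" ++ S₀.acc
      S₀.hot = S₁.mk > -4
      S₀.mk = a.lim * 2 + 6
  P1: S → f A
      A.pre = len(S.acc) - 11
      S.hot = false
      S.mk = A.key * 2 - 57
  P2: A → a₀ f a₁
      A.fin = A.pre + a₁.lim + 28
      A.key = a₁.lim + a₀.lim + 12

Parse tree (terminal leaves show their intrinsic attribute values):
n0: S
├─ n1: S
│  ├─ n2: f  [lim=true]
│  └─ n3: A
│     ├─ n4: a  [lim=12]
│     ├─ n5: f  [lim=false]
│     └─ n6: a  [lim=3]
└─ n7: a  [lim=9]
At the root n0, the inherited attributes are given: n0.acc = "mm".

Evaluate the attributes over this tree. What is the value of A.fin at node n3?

23

1. n0.acc = "mm"  [given at root]
2. n1.acc = "rmm"  ["r" ++ S₀.acc]
3. n2.lim = true  [terminal]
4. n3.pre = -8  [len(S.acc) - 11]
5. n4.lim = 12  [terminal]
6. n5.lim = false  [terminal]
7. n6.lim = 3  [terminal]
8. n3.fin = 23  [A.pre + a₁.lim + 28]
9. n3.key = 27  [a₁.lim + a₀.lim + 12]
10. n1.hot = false  [false]
11. n1.mk = -3  [A.key * 2 - 57]
12. n7.lim = 9  [terminal]
13. n0.hot = true  [S₁.mk > -4]
14. n0.mk = 24  [a.lim * 2 + 6]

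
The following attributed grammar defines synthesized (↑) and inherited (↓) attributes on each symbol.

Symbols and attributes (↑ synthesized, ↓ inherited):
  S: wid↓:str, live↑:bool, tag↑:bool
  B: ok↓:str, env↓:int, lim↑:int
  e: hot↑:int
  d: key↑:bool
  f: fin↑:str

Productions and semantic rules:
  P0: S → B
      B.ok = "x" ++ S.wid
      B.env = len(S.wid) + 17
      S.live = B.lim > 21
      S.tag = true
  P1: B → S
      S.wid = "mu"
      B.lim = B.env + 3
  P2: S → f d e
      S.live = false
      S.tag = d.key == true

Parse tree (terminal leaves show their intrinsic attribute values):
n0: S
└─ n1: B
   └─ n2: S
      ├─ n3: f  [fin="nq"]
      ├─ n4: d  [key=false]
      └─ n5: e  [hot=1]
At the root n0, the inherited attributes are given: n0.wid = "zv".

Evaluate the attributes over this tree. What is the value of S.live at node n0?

1. n0.wid = "zv"  [given at root]
2. n1.ok = "xzv"  ["x" ++ S.wid]
3. n1.env = 19  [len(S.wid) + 17]
4. n2.wid = "mu"  ["mu"]
5. n3.fin = "nq"  [terminal]
6. n4.key = false  [terminal]
7. n5.hot = 1  [terminal]
8. n2.live = false  [false]
9. n2.tag = false  [d.key == true]
10. n1.lim = 22  [B.env + 3]
11. n0.live = true  [B.lim > 21]
12. n0.tag = true  [true]

true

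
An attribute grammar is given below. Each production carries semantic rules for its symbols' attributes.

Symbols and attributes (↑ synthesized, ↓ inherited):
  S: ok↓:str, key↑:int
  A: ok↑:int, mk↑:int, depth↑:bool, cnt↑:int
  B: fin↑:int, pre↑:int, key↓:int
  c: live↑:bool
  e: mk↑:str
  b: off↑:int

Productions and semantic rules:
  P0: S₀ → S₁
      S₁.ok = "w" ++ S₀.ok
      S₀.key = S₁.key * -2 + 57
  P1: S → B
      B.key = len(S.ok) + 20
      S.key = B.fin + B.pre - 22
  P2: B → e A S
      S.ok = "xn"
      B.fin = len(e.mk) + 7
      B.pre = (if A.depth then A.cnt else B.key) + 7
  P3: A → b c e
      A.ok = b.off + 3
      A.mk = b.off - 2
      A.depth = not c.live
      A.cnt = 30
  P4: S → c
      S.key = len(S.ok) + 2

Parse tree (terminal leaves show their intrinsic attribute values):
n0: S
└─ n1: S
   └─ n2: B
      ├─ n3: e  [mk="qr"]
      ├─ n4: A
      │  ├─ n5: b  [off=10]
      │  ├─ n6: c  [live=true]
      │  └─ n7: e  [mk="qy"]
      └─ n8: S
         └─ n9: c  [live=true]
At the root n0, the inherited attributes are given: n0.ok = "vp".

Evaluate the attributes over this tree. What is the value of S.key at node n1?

17

1. n0.ok = "vp"  [given at root]
2. n1.ok = "wvp"  ["w" ++ S₀.ok]
3. n2.key = 23  [len(S.ok) + 20]
4. n3.mk = "qr"  [terminal]
5. n5.off = 10  [terminal]
6. n6.live = true  [terminal]
7. n7.mk = "qy"  [terminal]
8. n4.ok = 13  [b.off + 3]
9. n4.mk = 8  [b.off - 2]
10. n4.depth = false  [not c.live]
11. n4.cnt = 30  [30]
12. n8.ok = "xn"  ["xn"]
13. n9.live = true  [terminal]
14. n8.key = 4  [len(S.ok) + 2]
15. n2.fin = 9  [len(e.mk) + 7]
16. n2.pre = 30  [(if A.depth then A.cnt else B.key) + 7]
17. n1.key = 17  [B.fin + B.pre - 22]
18. n0.key = 23  [S₁.key * -2 + 57]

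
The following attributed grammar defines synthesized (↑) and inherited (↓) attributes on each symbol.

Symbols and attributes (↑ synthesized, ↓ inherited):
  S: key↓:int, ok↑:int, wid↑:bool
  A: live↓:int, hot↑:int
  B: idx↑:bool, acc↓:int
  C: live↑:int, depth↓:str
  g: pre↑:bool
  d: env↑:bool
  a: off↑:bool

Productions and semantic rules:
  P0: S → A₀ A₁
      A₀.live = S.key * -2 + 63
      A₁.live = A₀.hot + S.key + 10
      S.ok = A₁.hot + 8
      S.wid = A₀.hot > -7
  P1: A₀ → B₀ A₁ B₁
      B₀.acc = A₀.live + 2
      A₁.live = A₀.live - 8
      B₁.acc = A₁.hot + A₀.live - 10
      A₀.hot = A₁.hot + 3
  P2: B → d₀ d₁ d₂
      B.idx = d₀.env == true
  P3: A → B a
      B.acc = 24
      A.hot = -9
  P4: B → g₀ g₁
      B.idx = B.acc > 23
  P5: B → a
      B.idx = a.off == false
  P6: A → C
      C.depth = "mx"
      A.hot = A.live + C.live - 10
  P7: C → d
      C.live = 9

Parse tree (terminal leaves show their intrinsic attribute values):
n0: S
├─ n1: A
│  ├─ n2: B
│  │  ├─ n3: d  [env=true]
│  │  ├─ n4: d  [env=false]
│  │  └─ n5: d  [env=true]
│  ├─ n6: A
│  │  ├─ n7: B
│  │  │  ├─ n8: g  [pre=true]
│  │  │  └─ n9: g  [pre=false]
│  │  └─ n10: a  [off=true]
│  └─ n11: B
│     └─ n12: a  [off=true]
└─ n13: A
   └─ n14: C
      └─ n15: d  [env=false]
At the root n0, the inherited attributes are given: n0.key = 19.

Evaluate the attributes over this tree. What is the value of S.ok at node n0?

1. n0.key = 19  [given at root]
2. n1.live = 25  [S.key * -2 + 63]
3. n2.acc = 27  [A₀.live + 2]
4. n3.env = true  [terminal]
5. n4.env = false  [terminal]
6. n5.env = true  [terminal]
7. n2.idx = true  [d₀.env == true]
8. n6.live = 17  [A₀.live - 8]
9. n7.acc = 24  [24]
10. n8.pre = true  [terminal]
11. n9.pre = false  [terminal]
12. n7.idx = true  [B.acc > 23]
13. n10.off = true  [terminal]
14. n6.hot = -9  [-9]
15. n11.acc = 6  [A₁.hot + A₀.live - 10]
16. n12.off = true  [terminal]
17. n11.idx = false  [a.off == false]
18. n1.hot = -6  [A₁.hot + 3]
19. n13.live = 23  [A₀.hot + S.key + 10]
20. n14.depth = "mx"  ["mx"]
21. n15.env = false  [terminal]
22. n14.live = 9  [9]
23. n13.hot = 22  [A.live + C.live - 10]
24. n0.ok = 30  [A₁.hot + 8]
25. n0.wid = true  [A₀.hot > -7]

30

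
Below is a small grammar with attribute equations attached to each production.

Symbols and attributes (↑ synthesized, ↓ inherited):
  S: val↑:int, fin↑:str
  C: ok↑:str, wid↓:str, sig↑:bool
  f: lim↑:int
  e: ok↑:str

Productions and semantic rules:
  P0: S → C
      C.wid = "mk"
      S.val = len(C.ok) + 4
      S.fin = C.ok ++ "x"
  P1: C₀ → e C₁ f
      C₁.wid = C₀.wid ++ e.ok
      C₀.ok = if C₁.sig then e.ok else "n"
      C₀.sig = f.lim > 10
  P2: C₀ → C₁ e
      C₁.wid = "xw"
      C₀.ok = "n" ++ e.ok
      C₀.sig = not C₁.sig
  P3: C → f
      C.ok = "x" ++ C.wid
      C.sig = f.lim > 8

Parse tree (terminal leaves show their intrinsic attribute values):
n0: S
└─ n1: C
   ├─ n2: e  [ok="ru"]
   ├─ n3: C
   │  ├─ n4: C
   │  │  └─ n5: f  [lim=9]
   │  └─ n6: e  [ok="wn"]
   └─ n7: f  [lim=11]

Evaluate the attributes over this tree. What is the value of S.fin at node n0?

1. n1.wid = "mk"  ["mk"]
2. n2.ok = "ru"  [terminal]
3. n3.wid = "mkru"  [C₀.wid ++ e.ok]
4. n4.wid = "xw"  ["xw"]
5. n5.lim = 9  [terminal]
6. n4.ok = "xxw"  ["x" ++ C.wid]
7. n4.sig = true  [f.lim > 8]
8. n6.ok = "wn"  [terminal]
9. n3.ok = "nwn"  ["n" ++ e.ok]
10. n3.sig = false  [not C₁.sig]
11. n7.lim = 11  [terminal]
12. n1.ok = "n"  [if C₁.sig then e.ok else "n"]
13. n1.sig = true  [f.lim > 10]
14. n0.val = 5  [len(C.ok) + 4]
15. n0.fin = "nx"  [C.ok ++ "x"]

"nx"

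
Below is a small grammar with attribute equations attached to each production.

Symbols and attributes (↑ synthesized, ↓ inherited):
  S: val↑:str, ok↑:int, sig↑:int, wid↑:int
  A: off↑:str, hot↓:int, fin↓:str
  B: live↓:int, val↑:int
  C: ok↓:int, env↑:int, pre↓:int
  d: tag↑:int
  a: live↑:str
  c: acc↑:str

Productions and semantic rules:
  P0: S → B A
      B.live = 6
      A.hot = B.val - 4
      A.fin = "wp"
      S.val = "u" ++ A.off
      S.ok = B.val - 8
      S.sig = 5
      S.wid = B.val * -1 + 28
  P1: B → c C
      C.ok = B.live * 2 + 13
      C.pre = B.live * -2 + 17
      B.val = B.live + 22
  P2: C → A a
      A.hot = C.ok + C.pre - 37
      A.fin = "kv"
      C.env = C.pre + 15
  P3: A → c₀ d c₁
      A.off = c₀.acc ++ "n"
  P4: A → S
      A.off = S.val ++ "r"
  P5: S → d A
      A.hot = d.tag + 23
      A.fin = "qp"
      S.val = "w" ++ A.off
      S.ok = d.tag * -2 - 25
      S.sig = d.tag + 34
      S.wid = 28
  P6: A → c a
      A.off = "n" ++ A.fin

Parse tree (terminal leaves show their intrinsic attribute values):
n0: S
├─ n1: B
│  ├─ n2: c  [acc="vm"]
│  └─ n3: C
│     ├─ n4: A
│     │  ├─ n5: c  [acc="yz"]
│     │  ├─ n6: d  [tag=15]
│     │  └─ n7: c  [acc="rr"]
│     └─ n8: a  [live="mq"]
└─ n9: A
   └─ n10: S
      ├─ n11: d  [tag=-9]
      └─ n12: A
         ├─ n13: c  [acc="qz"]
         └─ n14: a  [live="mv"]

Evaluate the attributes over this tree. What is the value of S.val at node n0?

1. n1.live = 6  [6]
2. n2.acc = "vm"  [terminal]
3. n3.ok = 25  [B.live * 2 + 13]
4. n3.pre = 5  [B.live * -2 + 17]
5. n4.hot = -7  [C.ok + C.pre - 37]
6. n4.fin = "kv"  ["kv"]
7. n5.acc = "yz"  [terminal]
8. n6.tag = 15  [terminal]
9. n7.acc = "rr"  [terminal]
10. n4.off = "yzn"  [c₀.acc ++ "n"]
11. n8.live = "mq"  [terminal]
12. n3.env = 20  [C.pre + 15]
13. n1.val = 28  [B.live + 22]
14. n9.hot = 24  [B.val - 4]
15. n9.fin = "wp"  ["wp"]
16. n11.tag = -9  [terminal]
17. n12.hot = 14  [d.tag + 23]
18. n12.fin = "qp"  ["qp"]
19. n13.acc = "qz"  [terminal]
20. n14.live = "mv"  [terminal]
21. n12.off = "nqp"  ["n" ++ A.fin]
22. n10.val = "wnqp"  ["w" ++ A.off]
23. n10.ok = -7  [d.tag * -2 - 25]
24. n10.sig = 25  [d.tag + 34]
25. n10.wid = 28  [28]
26. n9.off = "wnqpr"  [S.val ++ "r"]
27. n0.val = "uwnqpr"  ["u" ++ A.off]
28. n0.ok = 20  [B.val - 8]
29. n0.sig = 5  [5]
30. n0.wid = 0  [B.val * -1 + 28]

"uwnqpr"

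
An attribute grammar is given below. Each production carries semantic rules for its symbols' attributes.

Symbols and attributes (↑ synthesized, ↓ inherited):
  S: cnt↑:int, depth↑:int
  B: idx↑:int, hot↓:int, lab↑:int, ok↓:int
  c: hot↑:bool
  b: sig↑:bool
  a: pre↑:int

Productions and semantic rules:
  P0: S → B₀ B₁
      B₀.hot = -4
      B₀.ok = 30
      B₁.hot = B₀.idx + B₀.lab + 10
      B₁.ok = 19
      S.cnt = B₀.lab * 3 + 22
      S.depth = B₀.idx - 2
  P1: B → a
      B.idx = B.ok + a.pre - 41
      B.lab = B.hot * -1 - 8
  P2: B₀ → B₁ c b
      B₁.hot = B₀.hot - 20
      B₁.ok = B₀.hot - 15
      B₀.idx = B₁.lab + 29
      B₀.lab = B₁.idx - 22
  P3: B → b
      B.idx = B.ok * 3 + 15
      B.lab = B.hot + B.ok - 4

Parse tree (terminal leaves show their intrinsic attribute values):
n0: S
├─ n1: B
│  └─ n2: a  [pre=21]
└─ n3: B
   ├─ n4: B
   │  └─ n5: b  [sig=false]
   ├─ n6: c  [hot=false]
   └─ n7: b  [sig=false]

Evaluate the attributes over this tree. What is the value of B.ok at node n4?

1. n1.hot = -4  [-4]
2. n1.ok = 30  [30]
3. n2.pre = 21  [terminal]
4. n1.idx = 10  [B.ok + a.pre - 41]
5. n1.lab = -4  [B.hot * -1 - 8]
6. n3.hot = 16  [B₀.idx + B₀.lab + 10]
7. n3.ok = 19  [19]
8. n4.hot = -4  [B₀.hot - 20]
9. n4.ok = 1  [B₀.hot - 15]
10. n5.sig = false  [terminal]
11. n4.idx = 18  [B.ok * 3 + 15]
12. n4.lab = -7  [B.hot + B.ok - 4]
13. n6.hot = false  [terminal]
14. n7.sig = false  [terminal]
15. n3.idx = 22  [B₁.lab + 29]
16. n3.lab = -4  [B₁.idx - 22]
17. n0.cnt = 10  [B₀.lab * 3 + 22]
18. n0.depth = 8  [B₀.idx - 2]

1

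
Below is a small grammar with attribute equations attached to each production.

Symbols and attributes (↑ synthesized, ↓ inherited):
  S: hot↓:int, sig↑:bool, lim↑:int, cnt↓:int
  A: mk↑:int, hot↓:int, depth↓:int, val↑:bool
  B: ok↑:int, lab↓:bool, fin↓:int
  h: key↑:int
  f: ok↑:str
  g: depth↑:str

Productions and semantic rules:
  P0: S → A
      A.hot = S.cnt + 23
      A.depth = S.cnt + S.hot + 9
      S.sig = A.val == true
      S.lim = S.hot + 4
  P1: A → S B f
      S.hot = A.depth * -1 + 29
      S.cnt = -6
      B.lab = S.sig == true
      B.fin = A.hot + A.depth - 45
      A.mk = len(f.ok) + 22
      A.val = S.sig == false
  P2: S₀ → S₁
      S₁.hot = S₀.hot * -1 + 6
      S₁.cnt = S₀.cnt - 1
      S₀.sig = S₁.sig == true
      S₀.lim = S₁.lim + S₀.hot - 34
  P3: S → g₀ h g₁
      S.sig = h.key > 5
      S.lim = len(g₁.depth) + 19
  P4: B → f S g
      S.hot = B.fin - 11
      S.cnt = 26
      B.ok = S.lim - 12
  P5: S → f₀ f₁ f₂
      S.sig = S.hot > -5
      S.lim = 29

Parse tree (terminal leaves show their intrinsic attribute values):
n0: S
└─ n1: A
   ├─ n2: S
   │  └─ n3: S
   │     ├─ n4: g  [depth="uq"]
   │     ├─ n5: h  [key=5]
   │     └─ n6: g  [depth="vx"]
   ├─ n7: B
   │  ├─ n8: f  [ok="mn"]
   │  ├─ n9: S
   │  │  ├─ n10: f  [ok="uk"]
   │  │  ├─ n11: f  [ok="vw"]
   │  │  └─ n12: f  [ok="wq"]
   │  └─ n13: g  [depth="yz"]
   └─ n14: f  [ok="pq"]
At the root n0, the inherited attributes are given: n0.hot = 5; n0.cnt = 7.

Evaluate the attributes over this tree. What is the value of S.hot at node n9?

1. n0.hot = 5  [given at root]
2. n0.cnt = 7  [given at root]
3. n1.hot = 30  [S.cnt + 23]
4. n1.depth = 21  [S.cnt + S.hot + 9]
5. n2.hot = 8  [A.depth * -1 + 29]
6. n2.cnt = -6  [-6]
7. n3.hot = -2  [S₀.hot * -1 + 6]
8. n3.cnt = -7  [S₀.cnt - 1]
9. n4.depth = "uq"  [terminal]
10. n5.key = 5  [terminal]
11. n6.depth = "vx"  [terminal]
12. n3.sig = false  [h.key > 5]
13. n3.lim = 21  [len(g₁.depth) + 19]
14. n2.sig = false  [S₁.sig == true]
15. n2.lim = -5  [S₁.lim + S₀.hot - 34]
16. n7.lab = false  [S.sig == true]
17. n7.fin = 6  [A.hot + A.depth - 45]
18. n8.ok = "mn"  [terminal]
19. n9.hot = -5  [B.fin - 11]
20. n9.cnt = 26  [26]
21. n10.ok = "uk"  [terminal]
22. n11.ok = "vw"  [terminal]
23. n12.ok = "wq"  [terminal]
24. n9.sig = false  [S.hot > -5]
25. n9.lim = 29  [29]
26. n13.depth = "yz"  [terminal]
27. n7.ok = 17  [S.lim - 12]
28. n14.ok = "pq"  [terminal]
29. n1.mk = 24  [len(f.ok) + 22]
30. n1.val = true  [S.sig == false]
31. n0.sig = true  [A.val == true]
32. n0.lim = 9  [S.hot + 4]

-5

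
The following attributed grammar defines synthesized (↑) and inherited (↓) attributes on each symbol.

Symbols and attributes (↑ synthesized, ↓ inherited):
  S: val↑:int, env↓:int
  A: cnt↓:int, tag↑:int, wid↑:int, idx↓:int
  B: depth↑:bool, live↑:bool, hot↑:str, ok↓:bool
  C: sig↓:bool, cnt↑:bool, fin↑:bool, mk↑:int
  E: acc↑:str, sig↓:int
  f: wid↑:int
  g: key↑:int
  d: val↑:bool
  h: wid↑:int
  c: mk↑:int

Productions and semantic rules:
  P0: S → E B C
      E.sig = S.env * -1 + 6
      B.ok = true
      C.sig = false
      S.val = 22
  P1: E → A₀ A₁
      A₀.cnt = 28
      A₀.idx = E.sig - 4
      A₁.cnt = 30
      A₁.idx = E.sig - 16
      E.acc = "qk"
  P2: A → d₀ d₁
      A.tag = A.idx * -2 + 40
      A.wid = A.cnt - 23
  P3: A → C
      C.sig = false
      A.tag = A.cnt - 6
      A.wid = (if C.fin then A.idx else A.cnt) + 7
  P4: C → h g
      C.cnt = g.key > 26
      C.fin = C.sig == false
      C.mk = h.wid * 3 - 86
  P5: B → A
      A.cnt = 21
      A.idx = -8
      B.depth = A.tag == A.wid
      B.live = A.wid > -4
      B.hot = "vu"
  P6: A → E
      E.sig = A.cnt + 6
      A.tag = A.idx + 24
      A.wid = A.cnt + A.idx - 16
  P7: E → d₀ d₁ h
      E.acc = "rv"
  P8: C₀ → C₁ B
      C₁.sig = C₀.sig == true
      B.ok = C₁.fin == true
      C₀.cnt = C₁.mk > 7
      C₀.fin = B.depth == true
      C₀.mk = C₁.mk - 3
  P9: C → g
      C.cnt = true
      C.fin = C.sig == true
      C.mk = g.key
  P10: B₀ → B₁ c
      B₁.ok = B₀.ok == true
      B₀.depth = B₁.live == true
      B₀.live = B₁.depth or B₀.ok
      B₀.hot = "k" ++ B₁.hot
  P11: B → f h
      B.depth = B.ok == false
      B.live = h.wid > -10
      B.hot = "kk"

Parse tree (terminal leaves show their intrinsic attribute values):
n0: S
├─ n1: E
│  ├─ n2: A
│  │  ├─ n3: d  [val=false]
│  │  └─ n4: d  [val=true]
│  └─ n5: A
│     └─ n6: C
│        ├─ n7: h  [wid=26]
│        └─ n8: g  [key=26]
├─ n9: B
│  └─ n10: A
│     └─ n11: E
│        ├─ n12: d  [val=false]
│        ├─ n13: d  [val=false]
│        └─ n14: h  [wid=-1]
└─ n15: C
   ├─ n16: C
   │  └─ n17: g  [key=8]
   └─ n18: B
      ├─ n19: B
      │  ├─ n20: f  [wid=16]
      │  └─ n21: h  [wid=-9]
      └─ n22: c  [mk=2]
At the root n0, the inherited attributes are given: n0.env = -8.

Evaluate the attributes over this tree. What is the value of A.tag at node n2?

1. n0.env = -8  [given at root]
2. n1.sig = 14  [S.env * -1 + 6]
3. n2.cnt = 28  [28]
4. n2.idx = 10  [E.sig - 4]
5. n3.val = false  [terminal]
6. n4.val = true  [terminal]
7. n2.tag = 20  [A.idx * -2 + 40]
8. n2.wid = 5  [A.cnt - 23]
9. n5.cnt = 30  [30]
10. n5.idx = -2  [E.sig - 16]
11. n6.sig = false  [false]
12. n7.wid = 26  [terminal]
13. n8.key = 26  [terminal]
14. n6.cnt = false  [g.key > 26]
15. n6.fin = true  [C.sig == false]
16. n6.mk = -8  [h.wid * 3 - 86]
17. n5.tag = 24  [A.cnt - 6]
18. n5.wid = 5  [(if C.fin then A.idx else A.cnt) + 7]
19. n1.acc = "qk"  ["qk"]
20. n9.ok = true  [true]
21. n10.cnt = 21  [21]
22. n10.idx = -8  [-8]
23. n11.sig = 27  [A.cnt + 6]
24. n12.val = false  [terminal]
25. n13.val = false  [terminal]
26. n14.wid = -1  [terminal]
27. n11.acc = "rv"  ["rv"]
28. n10.tag = 16  [A.idx + 24]
29. n10.wid = -3  [A.cnt + A.idx - 16]
30. n9.depth = false  [A.tag == A.wid]
31. n9.live = true  [A.wid > -4]
32. n9.hot = "vu"  ["vu"]
33. n15.sig = false  [false]
34. n16.sig = false  [C₀.sig == true]
35. n17.key = 8  [terminal]
36. n16.cnt = true  [true]
37. n16.fin = false  [C.sig == true]
38. n16.mk = 8  [g.key]
39. n18.ok = false  [C₁.fin == true]
40. n19.ok = false  [B₀.ok == true]
41. n20.wid = 16  [terminal]
42. n21.wid = -9  [terminal]
43. n19.depth = true  [B.ok == false]
44. n19.live = true  [h.wid > -10]
45. n19.hot = "kk"  ["kk"]
46. n22.mk = 2  [terminal]
47. n18.depth = true  [B₁.live == true]
48. n18.live = true  [B₁.depth or B₀.ok]
49. n18.hot = "kkk"  ["k" ++ B₁.hot]
50. n15.cnt = true  [C₁.mk > 7]
51. n15.fin = true  [B.depth == true]
52. n15.mk = 5  [C₁.mk - 3]
53. n0.val = 22  [22]

20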